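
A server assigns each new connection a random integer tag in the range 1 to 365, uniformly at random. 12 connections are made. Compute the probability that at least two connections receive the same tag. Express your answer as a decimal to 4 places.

It's easier to compute the probability that all 12 are distinct.
P(all distinct) = 365/365 · 364/365 · ··· · 354/365 ≈ 0.8330.
So the probability of at least one match is 1 − 0.8330 = 0.1670.

0.1670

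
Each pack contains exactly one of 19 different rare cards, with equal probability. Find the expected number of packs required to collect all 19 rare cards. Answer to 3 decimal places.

After i distinct types are collected, each trial gives a new one with probability (19−i)/19, so the expected wait for the next new type is 19/(19−i).
E = 19/19 + 19/18 + 19/17 + 19/16 + 19/15 + 19/14 + 19/13 + 19/12 + 19/11 + 19/10 + 19/9 + 19/8 + 19/7 + 19/6 + 19/5 + 19/4 + 19/3 + 19/2 + 19/1 = 275295799/4084080 ≈ 67.407.

67.407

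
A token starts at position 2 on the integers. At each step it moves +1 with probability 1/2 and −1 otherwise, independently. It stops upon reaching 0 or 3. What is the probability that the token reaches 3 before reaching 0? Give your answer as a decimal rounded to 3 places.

With a fair step, P(i) = ½P(i−1) + ½P(i+1) with P(0)=0, P(3)=1 has the linear solution P(i) = i/3.
P(2) = 2/3 ≈ 0.667.

0.667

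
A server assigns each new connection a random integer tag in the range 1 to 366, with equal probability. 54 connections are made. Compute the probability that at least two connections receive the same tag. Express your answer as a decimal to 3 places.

0.984

It's easier to compute the probability that all 54 are distinct.
P(all distinct) = 366/366 · 365/366 · ··· · 313/366 ≈ 0.016.
So the probability of at least one match is 1 − 0.016 = 0.984.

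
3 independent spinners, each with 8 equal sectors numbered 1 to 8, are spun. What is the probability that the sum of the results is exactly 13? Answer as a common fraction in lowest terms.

There are 8^3 = 512 equally likely outcomes.
The number of ordered 3-tuples from {1,…,8} summing to 13 is 48.
P(sum = 13) = 48/512 = 3/32.

3/32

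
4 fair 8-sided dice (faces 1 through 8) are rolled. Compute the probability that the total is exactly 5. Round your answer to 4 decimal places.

0.0010

There are 8^4 = 4096 equally likely outcomes.
The number of ordered 4-tuples from {1,…,8} summing to 5 is 4.
P(sum = 5) = 4/4096 = 1/1024 ≈ 0.0010.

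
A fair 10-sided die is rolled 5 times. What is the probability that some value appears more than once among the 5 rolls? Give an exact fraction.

P(all 5 different) = 10/10 · 9/10 · ··· · 6/10 = 189/625.
P(at least two equal) = 1 − 189/625 = 436/625.

436/625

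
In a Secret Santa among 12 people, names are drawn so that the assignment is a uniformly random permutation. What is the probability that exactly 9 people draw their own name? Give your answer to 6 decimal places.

0.000001

Choose which 9 of the 12 are fixed: C(12,9) = 220 ways.
The remaining 3 must have no fixed point: D(3) = 2.
P = 220·2/479001600 = 1/1088640 ≈ 0.000001.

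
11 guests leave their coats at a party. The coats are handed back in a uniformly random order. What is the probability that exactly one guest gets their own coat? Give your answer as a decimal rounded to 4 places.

Choose which one is fixed: C(11,1) = 11 ways.
The remaining 10 must have no fixed point: D(10) = 1334961.
P = 11·1334961/39916800 = 16481/44800 ≈ 0.3679.

0.3679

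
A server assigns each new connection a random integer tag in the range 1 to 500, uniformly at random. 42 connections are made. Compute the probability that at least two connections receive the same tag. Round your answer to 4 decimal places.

0.8300

It's easier to compute the probability that all 42 are distinct.
P(all distinct) = 500/500 · 499/500 · ··· · 459/500 ≈ 0.1700.
So the probability of at least one match is 1 − 0.1700 = 0.8300.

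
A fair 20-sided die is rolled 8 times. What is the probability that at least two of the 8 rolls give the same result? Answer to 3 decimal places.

P(all 8 different) = 20/20 · 19/20 · ··· · 13/20 ≈ 0.198.
P(at least two equal) = 1 − 0.198 = 0.802.

0.802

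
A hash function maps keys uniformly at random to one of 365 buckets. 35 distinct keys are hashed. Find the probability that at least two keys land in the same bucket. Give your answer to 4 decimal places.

0.8144

It's easier to compute the probability that all 35 are distinct.
P(all distinct) = 365/365 · 364/365 · ··· · 331/365 ≈ 0.1856.
So the probability of at least one match is 1 − 0.1856 = 0.8144.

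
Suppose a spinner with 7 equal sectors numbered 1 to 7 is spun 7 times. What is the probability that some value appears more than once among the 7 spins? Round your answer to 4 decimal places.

P(all 7 different) = 7/7 · 6/7 · ··· · 1/7 ≈ 0.0061.
P(at least two equal) = 1 − 0.0061 = 0.9939.

0.9939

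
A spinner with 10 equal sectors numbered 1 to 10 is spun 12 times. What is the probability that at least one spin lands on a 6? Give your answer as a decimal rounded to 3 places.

0.718

P(no spin lands on a 6) = (9/10)^12 ≈ 0.282.
P(at least one) = 1 − 0.282 = 0.718.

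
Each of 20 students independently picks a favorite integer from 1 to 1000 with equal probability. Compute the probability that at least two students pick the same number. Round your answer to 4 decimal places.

It's easier to compute the probability that all 20 are distinct.
P(all distinct) = 1000/1000 · 999/1000 · ··· · 981/1000 ≈ 0.8259.
So the probability of at least one match is 1 − 0.8259 = 0.1741.

0.1741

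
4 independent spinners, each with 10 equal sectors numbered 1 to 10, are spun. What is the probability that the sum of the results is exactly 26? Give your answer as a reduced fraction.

27/500

There are 10^4 = 10000 equally likely outcomes.
The number of ordered 4-tuples from {1,…,10} summing to 26 is 540.
P(sum = 26) = 540/10000 = 27/500.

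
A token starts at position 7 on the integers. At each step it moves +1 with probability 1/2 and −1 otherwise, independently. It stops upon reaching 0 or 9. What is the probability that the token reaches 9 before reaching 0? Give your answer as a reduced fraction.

With a fair step, P(i) = ½P(i−1) + ½P(i+1) with P(0)=0, P(9)=1 has the linear solution P(i) = i/9.
P(7) = 7/9.

7/9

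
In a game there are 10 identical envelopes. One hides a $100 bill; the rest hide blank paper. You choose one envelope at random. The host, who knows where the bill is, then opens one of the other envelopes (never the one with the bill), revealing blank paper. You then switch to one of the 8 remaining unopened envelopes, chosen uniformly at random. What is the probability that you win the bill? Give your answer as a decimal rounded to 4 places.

0.1125

Your original envelope holds the bill with probability 1/10, so the other 9 collectively hold it with probability 9/10.
The host can always find an empty envelope to open, so this doesn't change that 9/10; it is now spread over the 8 remaining unopened envelopes.
P(win by switching) = (9/10) · (1/8) = 9/80 ≈ 0.1125.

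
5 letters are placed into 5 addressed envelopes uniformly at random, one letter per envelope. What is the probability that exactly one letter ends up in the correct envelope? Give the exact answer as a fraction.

Choose which one is fixed: C(5,1) = 5 ways.
The remaining 4 must have no fixed point: D(4) = 9.
P = 5·9/120 = 3/8.

3/8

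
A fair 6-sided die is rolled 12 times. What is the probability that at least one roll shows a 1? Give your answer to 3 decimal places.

0.888

P(no roll shows a 1) = (5/6)^12 ≈ 0.112.
P(at least one) = 1 − 0.112 = 0.888.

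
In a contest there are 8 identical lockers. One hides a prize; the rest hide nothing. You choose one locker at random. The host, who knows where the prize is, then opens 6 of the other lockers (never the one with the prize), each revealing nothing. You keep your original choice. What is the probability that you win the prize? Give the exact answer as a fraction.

1/8

The host can always open 6 empty lockers regardless of your choice, so the reveals give no information about your original locker.
P(win by staying) = 1/8.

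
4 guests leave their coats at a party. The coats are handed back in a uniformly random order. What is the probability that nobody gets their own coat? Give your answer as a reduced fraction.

3/8

This is the derangement probability: permutations of 4 with no fixed point.
D(4) = 4! · (1 − 1/1! + 1/2! − ··· + (−1)^4/4!) = 9.
P = 9/24 = 3/8.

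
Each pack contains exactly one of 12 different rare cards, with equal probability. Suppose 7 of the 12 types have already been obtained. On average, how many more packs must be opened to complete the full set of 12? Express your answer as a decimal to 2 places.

Starting from 7 distinct types, each trial gives a new one with probability (12−i)/12 when i types are held, so the wait for the next new type is 12/(12−i).
E = 12/5 + 12/4 + 12/3 + 12/2 + 12/1 = 137/5 ≈ 27.40.

27.40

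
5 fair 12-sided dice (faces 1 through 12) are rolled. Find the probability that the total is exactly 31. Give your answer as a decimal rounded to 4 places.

0.0493

There are 12^5 = 248832 equally likely outcomes.
The number of ordered 5-tuples from {1,…,12} summing to 31 is 12255.
P(sum = 31) = 12255/248832 = 4085/82944 ≈ 0.0493.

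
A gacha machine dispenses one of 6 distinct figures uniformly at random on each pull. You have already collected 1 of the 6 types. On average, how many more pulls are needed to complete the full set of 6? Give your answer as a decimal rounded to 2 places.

13.70

Starting from 1 distinct type, each trial gives a new one with probability (6−i)/6 when i types are held, so the wait for the next new type is 6/(6−i).
E = 6/5 + 6/4 + 6/3 + 6/2 + 6/1 = 137/10 ≈ 13.70.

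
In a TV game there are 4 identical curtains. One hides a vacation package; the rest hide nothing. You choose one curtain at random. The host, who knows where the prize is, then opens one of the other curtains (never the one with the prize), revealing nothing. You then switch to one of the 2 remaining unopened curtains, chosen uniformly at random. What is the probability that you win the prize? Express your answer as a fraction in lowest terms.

3/8

Your original curtain holds the prize with probability 1/4, so the other 3 collectively hold it with probability 3/4.
The host can always find an empty curtain to open, so this doesn't change that 3/4; it is now spread over the 2 remaining unopened curtains.
P(win by switching) = (3/4) · (1/2) = 3/8.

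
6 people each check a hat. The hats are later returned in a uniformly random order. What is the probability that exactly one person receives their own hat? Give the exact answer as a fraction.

Choose which one is fixed: C(6,1) = 6 ways.
The remaining 5 must have no fixed point: D(5) = 44.
P = 6·44/720 = 11/30.

11/30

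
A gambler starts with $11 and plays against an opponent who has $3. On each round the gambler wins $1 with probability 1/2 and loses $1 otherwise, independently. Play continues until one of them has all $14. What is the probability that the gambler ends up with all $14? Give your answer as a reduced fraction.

11/14

With a fair step, P(i) = ½P(i−1) + ½P(i+1) with P(0)=0, P(14)=1 has the linear solution P(i) = i/14.
P(11) = 11/14.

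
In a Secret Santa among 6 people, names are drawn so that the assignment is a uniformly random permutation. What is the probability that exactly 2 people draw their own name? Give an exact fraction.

3/16

Choose which 2 of the 6 are fixed: C(6,2) = 15 ways.
The remaining 4 must have no fixed point: D(4) = 9.
P = 15·9/720 = 3/16.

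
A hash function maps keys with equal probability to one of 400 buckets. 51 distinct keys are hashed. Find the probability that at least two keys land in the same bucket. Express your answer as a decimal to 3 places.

0.964

It's easier to compute the probability that all 51 are distinct.
P(all distinct) = 400/400 · 399/400 · ··· · 350/400 ≈ 0.036.
So the probability of at least one match is 1 − 0.036 = 0.964.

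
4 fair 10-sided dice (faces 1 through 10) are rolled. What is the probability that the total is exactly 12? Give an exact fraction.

33/2000

There are 10^4 = 10000 equally likely outcomes.
The number of ordered 4-tuples from {1,…,10} summing to 12 is 165.
P(sum = 12) = 165/10000 = 33/2000.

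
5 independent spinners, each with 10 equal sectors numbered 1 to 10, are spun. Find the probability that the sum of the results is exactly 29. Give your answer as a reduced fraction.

47/800

There are 10^5 = 100000 equally likely outcomes.
The number of ordered 5-tuples from {1,…,10} summing to 29 is 5875.
P(sum = 29) = 5875/100000 = 47/800.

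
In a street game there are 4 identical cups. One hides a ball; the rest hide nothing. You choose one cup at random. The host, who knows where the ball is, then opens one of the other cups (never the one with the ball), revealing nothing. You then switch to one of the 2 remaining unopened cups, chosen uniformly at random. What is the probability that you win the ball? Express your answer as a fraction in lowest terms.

3/8

Your original cup holds the ball with probability 1/4, so the other 3 collectively hold it with probability 3/4.
The host can always find an empty cup to open, so this doesn't change that 3/4; it is now spread over the 2 remaining unopened cups.
P(win by switching) = (3/4) · (1/2) = 3/8.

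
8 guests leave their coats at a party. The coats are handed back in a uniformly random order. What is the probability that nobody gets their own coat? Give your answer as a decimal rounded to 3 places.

0.368

This is the derangement probability: permutations of 8 with no fixed point.
D(8) = 8! · (1 − 1/1! + 1/2! − ··· + (−1)^8/8!) = 14833.
P = 14833/40320 = 2119/5760 ≈ 0.368.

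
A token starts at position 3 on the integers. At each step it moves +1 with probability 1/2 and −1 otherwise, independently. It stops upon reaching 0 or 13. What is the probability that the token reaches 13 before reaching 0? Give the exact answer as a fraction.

With a fair step, P(i) = ½P(i−1) + ½P(i+1) with P(0)=0, P(13)=1 has the linear solution P(i) = i/13.
P(3) = 3/13.

3/13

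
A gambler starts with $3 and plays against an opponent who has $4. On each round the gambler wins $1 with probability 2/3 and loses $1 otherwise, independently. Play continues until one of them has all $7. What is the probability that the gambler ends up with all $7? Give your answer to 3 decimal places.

Let r = q/p = (1/3)/(2/3) = 1/2. The recurrence P(i) = p·P(i+1) + q·P(i−1) with P(0)=0, P(7)=1 gives P(i) = (1 − r^i)/(1 − r^7).
P(3) = (1 − (1/2)^3) / (1 − (1/2)^7) = 112/127 ≈ 0.882.

0.882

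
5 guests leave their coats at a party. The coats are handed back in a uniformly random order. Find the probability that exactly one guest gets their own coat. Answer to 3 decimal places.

Choose which one is fixed: C(5,1) = 5 ways.
The remaining 4 must have no fixed point: D(4) = 9.
P = 5·9/120 = 3/8 ≈ 0.375.

0.375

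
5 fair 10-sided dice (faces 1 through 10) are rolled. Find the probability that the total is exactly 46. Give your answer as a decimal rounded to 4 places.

There are 10^5 = 100000 equally likely outcomes.
The number of ordered 5-tuples from {1,…,10} summing to 46 is 70.
P(sum = 46) = 70/100000 = 7/10000 ≈ 0.0007.

0.0007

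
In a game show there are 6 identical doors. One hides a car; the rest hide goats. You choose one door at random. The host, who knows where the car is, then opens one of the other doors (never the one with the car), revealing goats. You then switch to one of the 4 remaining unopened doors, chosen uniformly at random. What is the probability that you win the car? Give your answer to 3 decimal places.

0.208

Your original door holds the car with probability 1/6, so the other 5 collectively hold it with probability 5/6.
The host can always find an empty door to open, so this doesn't change that 5/6; it is now spread over the 4 remaining unopened doors.
P(win by switching) = (5/6) · (1/4) = 5/24 ≈ 0.208.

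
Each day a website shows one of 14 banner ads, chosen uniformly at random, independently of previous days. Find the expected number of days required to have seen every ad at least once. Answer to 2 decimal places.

45.52

After i distinct types are collected, each trial gives a new one with probability (14−i)/14, so the expected wait for the next new type is 14/(14−i).
E = 14/14 + 14/13 + 14/12 + 14/11 + 14/10 + 14/9 + 14/8 + 14/7 + 14/6 + 14/5 + 14/4 + 14/3 + 14/2 + 14/1 = 1171733/25740 ≈ 45.52.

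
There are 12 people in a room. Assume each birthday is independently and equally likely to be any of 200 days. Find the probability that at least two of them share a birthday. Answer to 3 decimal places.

0.286

It's easier to compute the probability that all 12 are distinct.
P(all distinct) = 200/200 · 199/200 · ··· · 189/200 ≈ 0.714.
So the probability of at least one match is 1 − 0.714 = 0.286.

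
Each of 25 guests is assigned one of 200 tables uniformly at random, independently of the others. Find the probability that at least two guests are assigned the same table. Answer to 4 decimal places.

0.7910

It's easier to compute the probability that all 25 are distinct.
P(all distinct) = 200/200 · 199/200 · ··· · 176/200 ≈ 0.2090.
So the probability of at least one match is 1 − 0.2090 = 0.7910.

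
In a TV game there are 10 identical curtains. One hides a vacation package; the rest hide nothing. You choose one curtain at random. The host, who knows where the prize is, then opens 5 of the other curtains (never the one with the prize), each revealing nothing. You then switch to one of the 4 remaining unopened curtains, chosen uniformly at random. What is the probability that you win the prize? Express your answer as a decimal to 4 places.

0.2250

Your original curtain holds the prize with probability 1/10, so the other 9 collectively hold it with probability 9/10.
The host can always find 5 empty curtains to open, so the reveals don't change that 9/10; it is now spread over the 4 remaining unopened curtains.
P(win by switching) = (9/10) · (1/4) = 9/40 ≈ 0.2250.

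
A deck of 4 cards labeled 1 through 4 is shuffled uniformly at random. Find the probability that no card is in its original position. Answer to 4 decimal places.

0.3750

This is the derangement probability: permutations of 4 with no fixed point.
D(4) = 4! · (1 − 1/1! + 1/2! − ··· + (−1)^4/4!) = 9.
P = 9/24 = 3/8 ≈ 0.3750.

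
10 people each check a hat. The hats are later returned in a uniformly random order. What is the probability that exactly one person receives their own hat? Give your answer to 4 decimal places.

Choose which one is fixed: C(10,1) = 10 ways.
The remaining 9 must have no fixed point: D(9) = 133496.
P = 10·133496/3628800 = 16687/45360 ≈ 0.3679.

0.3679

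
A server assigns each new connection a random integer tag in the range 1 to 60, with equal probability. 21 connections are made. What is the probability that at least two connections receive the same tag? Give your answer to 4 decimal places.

0.9814

It's easier to compute the probability that all 21 are distinct.
P(all distinct) = 60/60 · 59/60 · ··· · 40/60 ≈ 0.0186.
So the probability of at least one match is 1 − 0.0186 = 0.9814.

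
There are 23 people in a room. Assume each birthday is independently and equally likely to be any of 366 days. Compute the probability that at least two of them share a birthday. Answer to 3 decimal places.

It's easier to compute the probability that all 23 are distinct.
P(all distinct) = 366/366 · 365/366 · ··· · 344/366 ≈ 0.494.
So the probability of at least one match is 1 − 0.494 = 0.506.

0.506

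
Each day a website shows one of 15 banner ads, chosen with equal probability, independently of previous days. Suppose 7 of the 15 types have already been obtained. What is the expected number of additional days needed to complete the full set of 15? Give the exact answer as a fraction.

Starting from 7 distinct types, each trial gives a new one with probability (15−i)/15 when i types are held, so the wait for the next new type is 15/(15−i).
E = 15/8 + 15/7 + 15/6 + 15/5 + 15/4 + 15/3 + 15/2 + 15/1 = 2283/56.

2283/56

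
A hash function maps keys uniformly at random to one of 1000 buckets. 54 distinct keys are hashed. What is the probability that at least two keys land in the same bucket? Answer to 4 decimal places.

It's easier to compute the probability that all 54 are distinct.
P(all distinct) = 1000/1000 · 999/1000 · ··· · 947/1000 ≈ 0.2329.
So the probability of at least one match is 1 − 0.2329 = 0.7671.

0.7671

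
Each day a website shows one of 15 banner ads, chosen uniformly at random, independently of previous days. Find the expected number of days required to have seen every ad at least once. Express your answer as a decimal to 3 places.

49.773

After i distinct types are collected, each trial gives a new one with probability (15−i)/15, so the expected wait for the next new type is 15/(15−i).
E = 15/15 + 15/14 + 15/13 + 15/12 + 15/11 + 15/10 + 15/9 + 15/8 + 15/7 + 15/6 + 15/5 + 15/4 + 15/3 + 15/2 + 15/1 = 1195757/24024 ≈ 49.773.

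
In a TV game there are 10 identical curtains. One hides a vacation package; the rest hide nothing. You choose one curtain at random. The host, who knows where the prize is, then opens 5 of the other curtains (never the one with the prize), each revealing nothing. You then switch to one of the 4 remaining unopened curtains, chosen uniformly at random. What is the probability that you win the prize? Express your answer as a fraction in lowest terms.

Your original curtain holds the prize with probability 1/10, so the other 9 collectively hold it with probability 9/10.
The host can always find 5 empty curtains to open, so the reveals don't change that 9/10; it is now spread over the 4 remaining unopened curtains.
P(win by switching) = (9/10) · (1/4) = 9/40.

9/40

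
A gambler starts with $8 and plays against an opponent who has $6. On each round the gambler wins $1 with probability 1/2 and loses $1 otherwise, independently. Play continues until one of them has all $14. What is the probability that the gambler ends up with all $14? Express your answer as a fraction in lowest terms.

With a fair step, P(i) = ½P(i−1) + ½P(i+1) with P(0)=0, P(14)=1 has the linear solution P(i) = i/14.
P(8) = 8/14 = 4/7.

4/7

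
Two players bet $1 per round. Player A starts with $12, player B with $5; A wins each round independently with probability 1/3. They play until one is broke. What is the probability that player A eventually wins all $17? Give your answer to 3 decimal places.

Let r = q/p = (2/3)/(1/3) = 2. The recurrence P(i) = p·P(i+1) + q·P(i−1) with P(0)=0, P(17)=1 gives P(i) = (1 − r^i)/(1 − r^17).
P(12) = (1 − (2)^12) / (1 − (2)^17) = 4095/131071 ≈ 0.031.

0.031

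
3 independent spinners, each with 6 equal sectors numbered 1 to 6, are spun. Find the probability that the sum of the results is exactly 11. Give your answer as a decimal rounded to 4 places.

There are 6^3 = 216 equally likely outcomes.
The number of ordered 3-tuples from {1,…,6} summing to 11 is 27.
P(sum = 11) = 27/216 = 1/8 ≈ 0.1250.

0.1250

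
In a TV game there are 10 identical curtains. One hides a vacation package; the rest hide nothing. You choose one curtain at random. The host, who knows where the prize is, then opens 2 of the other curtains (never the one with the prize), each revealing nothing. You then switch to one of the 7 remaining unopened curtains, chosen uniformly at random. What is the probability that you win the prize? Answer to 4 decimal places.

0.1286

Your original curtain holds the prize with probability 1/10, so the other 9 collectively hold it with probability 9/10.
The host can always find 2 empty curtains to open, so the reveals don't change that 9/10; it is now spread over the 7 remaining unopened curtains.
P(win by switching) = (9/10) · (1/7) = 9/70 ≈ 0.1286.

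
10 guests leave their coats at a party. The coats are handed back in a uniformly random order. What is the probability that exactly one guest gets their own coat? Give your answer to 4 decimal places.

0.3679

Choose which one is fixed: C(10,1) = 10 ways.
The remaining 9 must have no fixed point: D(9) = 133496.
P = 10·133496/3628800 = 16687/45360 ≈ 0.3679.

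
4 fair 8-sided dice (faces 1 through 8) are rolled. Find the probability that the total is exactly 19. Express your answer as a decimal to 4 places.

There are 8^4 = 4096 equally likely outcomes.
The number of ordered 4-tuples from {1,…,8} summing to 19 is 336.
P(sum = 19) = 336/4096 = 21/256 ≈ 0.0820.

0.0820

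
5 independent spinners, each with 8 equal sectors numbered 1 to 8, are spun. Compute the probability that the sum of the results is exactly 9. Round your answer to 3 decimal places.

There are 8^5 = 32768 equally likely outcomes.
The number of ordered 5-tuples from {1,…,8} summing to 9 is 70.
P(sum = 9) = 70/32768 = 35/16384 ≈ 0.002.

0.002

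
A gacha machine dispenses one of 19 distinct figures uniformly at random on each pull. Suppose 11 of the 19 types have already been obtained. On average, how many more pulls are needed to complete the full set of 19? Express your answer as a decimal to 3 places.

Starting from 11 distinct types, each trial gives a new one with probability (19−i)/19 when i types are held, so the wait for the next new type is 19/(19−i).
E = 19/8 + 19/7 + 19/6 + 19/5 + 19/4 + 19/3 + 19/2 + 19/1 = 14459/280 ≈ 51.639.

51.639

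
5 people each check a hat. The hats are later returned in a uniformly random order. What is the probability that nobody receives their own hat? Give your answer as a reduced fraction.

This is the derangement probability: permutations of 5 with no fixed point.
D(5) = 5! · (1 − 1/1! + 1/2! − ··· + (−1)^5/5!) = 44.
P = 44/120 = 11/30.

11/30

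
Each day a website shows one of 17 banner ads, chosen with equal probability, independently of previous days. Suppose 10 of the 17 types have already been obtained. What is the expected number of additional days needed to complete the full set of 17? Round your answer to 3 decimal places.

Starting from 10 distinct types, each trial gives a new one with probability (17−i)/17 when i types are held, so the wait for the next new type is 17/(17−i).
E = 17/7 + 17/6 + 17/5 + 17/4 + 17/3 + 17/2 + 17/1 = 6171/140 ≈ 44.079.

44.079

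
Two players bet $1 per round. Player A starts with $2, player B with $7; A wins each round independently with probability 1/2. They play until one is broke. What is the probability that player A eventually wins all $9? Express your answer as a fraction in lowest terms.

2/9

With a fair step, P(i) = ½P(i−1) + ½P(i+1) with P(0)=0, P(9)=1 has the linear solution P(i) = i/9.
P(2) = 2/9.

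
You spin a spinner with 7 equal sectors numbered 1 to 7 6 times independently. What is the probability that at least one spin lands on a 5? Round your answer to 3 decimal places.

0.603

P(no spin lands on a 5) = (6/7)^6 ≈ 0.397.
P(at least one) = 1 − 0.397 = 0.603.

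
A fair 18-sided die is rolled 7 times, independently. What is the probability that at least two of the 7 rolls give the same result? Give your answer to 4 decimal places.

0.7380

P(all 7 different) = 18/18 · 17/18 · ··· · 12/18 ≈ 0.2620.
P(at least two equal) = 1 − 0.2620 = 0.7380.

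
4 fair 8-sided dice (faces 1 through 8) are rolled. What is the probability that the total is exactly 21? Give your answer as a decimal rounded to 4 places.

0.0693

There are 8^4 = 4096 equally likely outcomes.
The number of ordered 4-tuples from {1,…,8} summing to 21 is 284.
P(sum = 21) = 284/4096 = 71/1024 ≈ 0.0693.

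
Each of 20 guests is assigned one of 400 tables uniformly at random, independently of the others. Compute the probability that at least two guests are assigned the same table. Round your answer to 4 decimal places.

0.3830

It's easier to compute the probability that all 20 are distinct.
P(all distinct) = 400/400 · 399/400 · ··· · 381/400 ≈ 0.6170.
So the probability of at least one match is 1 − 0.6170 = 0.3830.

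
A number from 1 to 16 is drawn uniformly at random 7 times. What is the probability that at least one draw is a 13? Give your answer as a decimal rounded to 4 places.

P(no draw is a 13) = (15/16)^7 ≈ 0.6365.
P(at least one) = 1 − 0.6365 = 0.3635.

0.3635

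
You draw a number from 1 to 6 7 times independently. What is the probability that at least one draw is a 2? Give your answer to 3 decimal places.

0.721

P(no draw is a 2) = (5/6)^7 ≈ 0.279.
P(at least one) = 1 − 0.279 = 0.721.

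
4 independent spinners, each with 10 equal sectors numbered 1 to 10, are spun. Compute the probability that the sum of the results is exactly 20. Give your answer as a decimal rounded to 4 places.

0.0633

There are 10^4 = 10000 equally likely outcomes.
The number of ordered 4-tuples from {1,…,10} summing to 20 is 633.
P(sum = 20) = 633/10000 ≈ 0.0633.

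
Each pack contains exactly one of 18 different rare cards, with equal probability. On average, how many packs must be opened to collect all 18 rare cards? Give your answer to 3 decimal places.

After i distinct types are collected, each trial gives a new one with probability (18−i)/18, so the expected wait for the next new type is 18/(18−i).
E = 18/18 + 18/17 + 18/16 + 18/15 + 18/14 + 18/13 + 18/12 + 18/11 + 18/10 + 18/9 + 18/8 + 18/7 + 18/6 + 18/5 + 18/4 + 18/3 + 18/2 + 18/1 = 42822903/680680 ≈ 62.912.

62.912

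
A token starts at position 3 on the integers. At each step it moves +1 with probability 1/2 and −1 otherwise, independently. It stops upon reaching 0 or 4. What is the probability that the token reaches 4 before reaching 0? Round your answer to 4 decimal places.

0.7500

With a fair step, P(i) = ½P(i−1) + ½P(i+1) with P(0)=0, P(4)=1 has the linear solution P(i) = i/4.
P(3) = 3/4 ≈ 0.7500.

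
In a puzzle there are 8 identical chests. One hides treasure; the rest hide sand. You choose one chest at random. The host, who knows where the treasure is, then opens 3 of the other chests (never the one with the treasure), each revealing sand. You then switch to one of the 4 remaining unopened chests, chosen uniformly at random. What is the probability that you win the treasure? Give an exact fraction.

Your original chest holds the treasure with probability 1/8, so the other 7 collectively hold it with probability 7/8.
The host can always find 3 empty chests to open, so the reveals don't change that 7/8; it is now spread over the 4 remaining unopened chests.
P(win by switching) = (7/8) · (1/4) = 7/32.

7/32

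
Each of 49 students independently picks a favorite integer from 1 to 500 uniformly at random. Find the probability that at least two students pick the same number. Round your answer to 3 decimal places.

It's easier to compute the probability that all 49 are distinct.
P(all distinct) = 500/500 · 499/500 · ··· · 452/500 ≈ 0.088.
So the probability of at least one match is 1 − 0.088 = 0.912.

0.912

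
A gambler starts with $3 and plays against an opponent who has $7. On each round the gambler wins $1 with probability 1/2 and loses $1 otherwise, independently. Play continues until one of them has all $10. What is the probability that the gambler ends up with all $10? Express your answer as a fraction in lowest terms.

With a fair step, P(i) = ½P(i−1) + ½P(i+1) with P(0)=0, P(10)=1 has the linear solution P(i) = i/10.
P(3) = 3/10.

3/10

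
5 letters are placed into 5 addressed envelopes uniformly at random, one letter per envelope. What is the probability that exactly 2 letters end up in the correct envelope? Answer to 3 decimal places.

Choose which 2 of the 5 are fixed: C(5,2) = 10 ways.
The remaining 3 must have no fixed point: D(3) = 2.
P = 10·2/120 = 1/6 ≈ 0.167.

0.167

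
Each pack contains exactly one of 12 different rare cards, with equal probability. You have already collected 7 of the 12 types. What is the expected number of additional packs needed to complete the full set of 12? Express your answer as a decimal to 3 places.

Starting from 7 distinct types, each trial gives a new one with probability (12−i)/12 when i types are held, so the wait for the next new type is 12/(12−i).
E = 12/5 + 12/4 + 12/3 + 12/2 + 12/1 = 137/5 ≈ 27.400.

27.400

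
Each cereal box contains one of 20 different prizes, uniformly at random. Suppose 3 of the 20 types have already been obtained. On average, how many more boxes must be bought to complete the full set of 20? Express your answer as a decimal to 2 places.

68.79

Starting from 3 distinct types, each trial gives a new one with probability (20−i)/20 when i types are held, so the wait for the next new type is 20/(20−i).
E = 20/17 + 20/16 + 20/15 + 20/14 + 20/13 + 20/12 + 20/11 + 20/10 + 20/9 + 20/8 + 20/7 + 20/6 + 20/5 + 20/4 + 20/3 + 20/2 + 20/1 = 42142223/612612 ≈ 68.79.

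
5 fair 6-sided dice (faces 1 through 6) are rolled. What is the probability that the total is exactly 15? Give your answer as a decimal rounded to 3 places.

0.084

There are 6^5 = 7776 equally likely outcomes.
The number of ordered 5-tuples from {1,…,6} summing to 15 is 651.
P(sum = 15) = 651/7776 = 217/2592 ≈ 0.084.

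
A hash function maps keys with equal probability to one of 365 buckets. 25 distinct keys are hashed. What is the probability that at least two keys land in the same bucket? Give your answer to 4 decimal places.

It's easier to compute the probability that all 25 are distinct.
P(all distinct) = 365/365 · 364/365 · ··· · 341/365 ≈ 0.4313.
So the probability of at least one match is 1 − 0.4313 = 0.5687.

0.5687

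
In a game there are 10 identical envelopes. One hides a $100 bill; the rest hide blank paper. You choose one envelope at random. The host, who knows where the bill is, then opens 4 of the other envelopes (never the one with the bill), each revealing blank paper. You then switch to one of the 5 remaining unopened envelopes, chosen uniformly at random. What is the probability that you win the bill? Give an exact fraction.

Your original envelope holds the bill with probability 1/10, so the other 9 collectively hold it with probability 9/10.
The host can always find 4 empty envelopes to open, so the reveals don't change that 9/10; it is now spread over the 5 remaining unopened envelopes.
P(win by switching) = (9/10) · (1/5) = 9/50.

9/50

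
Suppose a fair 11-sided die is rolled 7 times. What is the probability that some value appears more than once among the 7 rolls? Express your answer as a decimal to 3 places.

P(all 7 different) = 11/11 · 10/11 · ··· · 5/11 ≈ 0.085.
P(at least two equal) = 1 − 0.085 = 0.915.

0.915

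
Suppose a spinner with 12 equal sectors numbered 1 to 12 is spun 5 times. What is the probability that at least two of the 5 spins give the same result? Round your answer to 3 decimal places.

P(all 5 different) = 12/12 · 11/12 · ··· · 8/12 ≈ 0.382.
P(at least two equal) = 1 − 0.382 = 0.618.

0.618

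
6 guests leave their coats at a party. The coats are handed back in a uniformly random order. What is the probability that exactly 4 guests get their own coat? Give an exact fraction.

Choose which 4 of the 6 are fixed: C(6,4) = 15 ways.
The remaining 2 must have no fixed point: D(2) = 1.
P = 15·1/720 = 1/48.

1/48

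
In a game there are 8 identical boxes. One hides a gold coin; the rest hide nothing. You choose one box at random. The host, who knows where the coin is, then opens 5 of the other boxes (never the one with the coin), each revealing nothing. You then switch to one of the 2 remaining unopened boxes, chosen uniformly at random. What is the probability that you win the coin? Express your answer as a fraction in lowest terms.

Your original box holds the coin with probability 1/8, so the other 7 collectively hold it with probability 7/8.
The host can always find 5 empty boxes to open, so the reveals don't change that 7/8; it is now spread over the 2 remaining unopened boxes.
P(win by switching) = (7/8) · (1/2) = 7/16.

7/16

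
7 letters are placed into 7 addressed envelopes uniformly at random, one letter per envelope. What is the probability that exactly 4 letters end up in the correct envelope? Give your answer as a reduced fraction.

1/72

Choose which 4 of the 7 are fixed: C(7,4) = 35 ways.
The remaining 3 must have no fixed point: D(3) = 2.
P = 35·2/5040 = 1/72.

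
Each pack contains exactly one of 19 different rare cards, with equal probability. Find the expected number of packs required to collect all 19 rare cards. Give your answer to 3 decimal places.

67.407

After i distinct types are collected, each trial gives a new one with probability (19−i)/19, so the expected wait for the next new type is 19/(19−i).
E = 19/19 + 19/18 + 19/17 + 19/16 + 19/15 + 19/14 + 19/13 + 19/12 + 19/11 + 19/10 + 19/9 + 19/8 + 19/7 + 19/6 + 19/5 + 19/4 + 19/3 + 19/2 + 19/1 = 275295799/4084080 ≈ 67.407.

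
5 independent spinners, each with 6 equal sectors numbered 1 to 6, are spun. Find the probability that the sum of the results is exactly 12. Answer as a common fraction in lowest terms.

305/7776

There are 6^5 = 7776 equally likely outcomes.
The number of ordered 5-tuples from {1,…,6} summing to 12 is 305.
P(sum = 12) = 305/7776.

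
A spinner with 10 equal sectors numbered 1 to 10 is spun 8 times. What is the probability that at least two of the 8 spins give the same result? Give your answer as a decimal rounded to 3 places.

P(all 8 different) = 10/10 · 9/10 · ··· · 3/10 ≈ 0.018.
P(at least two equal) = 1 − 0.018 = 0.982.

0.982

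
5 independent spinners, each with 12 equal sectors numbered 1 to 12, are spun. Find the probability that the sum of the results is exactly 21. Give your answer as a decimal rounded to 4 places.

0.0181

There are 12^5 = 248832 equally likely outcomes.
The number of ordered 5-tuples from {1,…,12} summing to 21 is 4495.
P(sum = 21) = 4495/248832 ≈ 0.0181.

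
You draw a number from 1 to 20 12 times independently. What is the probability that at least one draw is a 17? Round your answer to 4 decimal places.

0.4596

P(no draw is a 17) = (19/20)^12 ≈ 0.5404.
P(at least one) = 1 − 0.5404 = 0.4596.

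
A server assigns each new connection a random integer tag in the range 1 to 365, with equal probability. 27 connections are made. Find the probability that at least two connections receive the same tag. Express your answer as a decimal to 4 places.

0.6269

It's easier to compute the probability that all 27 are distinct.
P(all distinct) = 365/365 · 364/365 · ··· · 339/365 ≈ 0.3731.
So the probability of at least one match is 1 − 0.3731 = 0.6269.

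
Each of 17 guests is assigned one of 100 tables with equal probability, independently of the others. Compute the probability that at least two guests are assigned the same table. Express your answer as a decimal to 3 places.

0.763

It's easier to compute the probability that all 17 are distinct.
P(all distinct) = 100/100 · 99/100 · ··· · 84/100 ≈ 0.237.
So the probability of at least one match is 1 − 0.237 = 0.763.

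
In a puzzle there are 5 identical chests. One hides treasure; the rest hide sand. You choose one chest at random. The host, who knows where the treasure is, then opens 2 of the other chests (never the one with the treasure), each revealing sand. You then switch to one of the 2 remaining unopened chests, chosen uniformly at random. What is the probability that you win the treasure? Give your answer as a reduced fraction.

Your original chest holds the treasure with probability 1/5, so the other 4 collectively hold it with probability 4/5.
The host can always find 2 empty chests to open, so the reveals don't change that 4/5; it is now spread over the 2 remaining unopened chests.
P(win by switching) = (4/5) · (1/2) = 2/5.

2/5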